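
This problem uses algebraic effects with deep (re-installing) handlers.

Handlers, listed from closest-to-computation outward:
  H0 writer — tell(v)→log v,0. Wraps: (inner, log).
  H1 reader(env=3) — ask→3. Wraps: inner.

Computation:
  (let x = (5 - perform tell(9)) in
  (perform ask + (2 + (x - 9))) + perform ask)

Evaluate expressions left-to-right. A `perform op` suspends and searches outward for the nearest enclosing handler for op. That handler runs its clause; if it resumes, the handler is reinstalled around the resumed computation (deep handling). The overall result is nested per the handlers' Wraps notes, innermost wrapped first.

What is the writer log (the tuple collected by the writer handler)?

Answer: (9)

Step-by-step:
tell(9) @ H0 ⇒ log+=9
ask @ H1 ⇒ 3
ask @ H1 ⇒ 3
H0 returns (4, (9))
H1 returns (4, (9))
= (4, (9))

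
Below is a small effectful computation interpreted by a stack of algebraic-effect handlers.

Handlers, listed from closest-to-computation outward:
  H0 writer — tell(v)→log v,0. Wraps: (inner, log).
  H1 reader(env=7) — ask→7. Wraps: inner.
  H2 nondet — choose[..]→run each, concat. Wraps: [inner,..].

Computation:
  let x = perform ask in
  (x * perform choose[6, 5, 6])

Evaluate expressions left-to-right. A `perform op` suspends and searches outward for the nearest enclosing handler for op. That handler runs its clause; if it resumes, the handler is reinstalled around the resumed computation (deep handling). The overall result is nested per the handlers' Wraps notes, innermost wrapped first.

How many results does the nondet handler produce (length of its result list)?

Answer: 3

Evaluation trace:
ask @ H1 ⇒ 7
choose[6, 5, 6] @ H2
  branch[0] choose=6:
    H0 returns (42, ())
    H1 returns (42, ())
    H2 returns [(42, ())]
  branch[1] choose=5:
    H0 returns (35, ())
    H1 returns (35, ())
    H2 returns [(35, ())]
  branch[2] choose=6:
    H0 returns (42, ())
    H1 returns (42, ())
    H2 returns [(42, ())]
= [(42, ()), (35, ()), (42, ())]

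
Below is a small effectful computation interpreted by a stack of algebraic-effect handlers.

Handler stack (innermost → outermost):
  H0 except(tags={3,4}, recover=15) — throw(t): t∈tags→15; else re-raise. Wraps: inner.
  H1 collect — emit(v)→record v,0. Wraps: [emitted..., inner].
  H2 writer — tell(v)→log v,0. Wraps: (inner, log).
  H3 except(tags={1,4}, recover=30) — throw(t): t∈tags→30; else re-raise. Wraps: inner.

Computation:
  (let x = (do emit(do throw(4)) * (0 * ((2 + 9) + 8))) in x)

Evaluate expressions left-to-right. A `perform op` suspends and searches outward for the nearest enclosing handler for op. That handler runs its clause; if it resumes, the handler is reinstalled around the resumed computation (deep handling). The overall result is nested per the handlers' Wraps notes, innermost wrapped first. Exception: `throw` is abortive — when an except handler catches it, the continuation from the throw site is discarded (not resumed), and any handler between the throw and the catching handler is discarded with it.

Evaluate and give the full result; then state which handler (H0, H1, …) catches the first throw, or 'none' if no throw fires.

Working:
throw(4) @ H0 caught ⇒ 15
H1 returns [15]
H2 returns ([15], ())
H3 returns ([15], ())
= ([15], ())

Answer: ([15], ()) ; first throw caught by: H0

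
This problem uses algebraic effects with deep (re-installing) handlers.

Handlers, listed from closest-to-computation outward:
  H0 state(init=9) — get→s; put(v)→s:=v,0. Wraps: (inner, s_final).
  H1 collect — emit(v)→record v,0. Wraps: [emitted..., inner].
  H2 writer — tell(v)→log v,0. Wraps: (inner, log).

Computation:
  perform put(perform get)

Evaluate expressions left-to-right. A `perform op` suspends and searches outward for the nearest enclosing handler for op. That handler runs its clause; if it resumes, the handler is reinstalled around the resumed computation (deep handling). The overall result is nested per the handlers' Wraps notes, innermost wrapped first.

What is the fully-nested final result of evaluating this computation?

Working:
get @ H0 ⇒ 9
put(9) @ H0 ⇒ s:=9
H0 returns (0, 9)
H1 returns [(0, 9)]
H2 returns ([(0, 9)], ())
= ([(0, 9)], ())

Answer: ([(0, 9)], ())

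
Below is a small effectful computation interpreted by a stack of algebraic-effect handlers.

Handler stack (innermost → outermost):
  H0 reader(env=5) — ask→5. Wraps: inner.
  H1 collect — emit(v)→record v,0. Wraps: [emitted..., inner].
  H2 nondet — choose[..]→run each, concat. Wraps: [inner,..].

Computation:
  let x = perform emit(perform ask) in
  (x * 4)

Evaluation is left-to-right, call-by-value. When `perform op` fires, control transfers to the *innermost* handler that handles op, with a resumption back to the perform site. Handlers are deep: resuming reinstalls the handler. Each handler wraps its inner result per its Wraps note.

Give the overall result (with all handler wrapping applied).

Step-by-step:
ask @ H0 ⇒ 5
emit(5) @ H1 ⇒ out+=5
H0 returns 0
H1 returns [5, 0]
H2 returns [[5, 0]]
= [[5, 0]]

Answer: [[5, 0]]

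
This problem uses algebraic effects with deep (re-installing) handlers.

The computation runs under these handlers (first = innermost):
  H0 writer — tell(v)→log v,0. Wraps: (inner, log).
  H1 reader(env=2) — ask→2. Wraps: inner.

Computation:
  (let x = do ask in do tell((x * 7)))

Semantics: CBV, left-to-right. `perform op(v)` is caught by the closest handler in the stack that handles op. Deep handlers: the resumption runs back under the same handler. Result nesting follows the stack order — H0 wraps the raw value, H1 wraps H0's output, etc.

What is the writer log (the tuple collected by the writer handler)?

Answer: (14)

Working:
ask @ H1 ⇒ 2
tell(14) @ H0 ⇒ log+=14
H0 returns (0, (14))
H1 returns (0, (14))
= (0, (14))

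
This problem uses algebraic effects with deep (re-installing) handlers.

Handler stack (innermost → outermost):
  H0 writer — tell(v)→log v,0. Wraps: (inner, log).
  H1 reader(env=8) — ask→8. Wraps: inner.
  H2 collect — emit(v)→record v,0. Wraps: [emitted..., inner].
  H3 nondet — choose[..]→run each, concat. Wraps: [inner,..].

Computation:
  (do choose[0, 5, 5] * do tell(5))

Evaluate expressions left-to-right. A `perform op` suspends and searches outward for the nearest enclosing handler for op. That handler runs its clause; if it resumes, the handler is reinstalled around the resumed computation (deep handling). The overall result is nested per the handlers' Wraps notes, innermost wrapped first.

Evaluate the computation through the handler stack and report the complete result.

Evaluation trace:
choose[0, 5, 5] @ H3
  branch[0] choose=0:
    tell(5) @ H0 ⇒ log+=5
    H0 returns (0, (5))
    H1 returns (0, (5))
    H2 returns [(0, (5))]
    H3 returns [[(0, (5))]]
  branch[1] choose=5:
    tell(5) @ H0 ⇒ log+=5
    H0 returns (0, (5))
    H1 returns (0, (5))
    H2 returns [(0, (5))]
    H3 returns [[(0, (5))]]
  branch[2] choose=5:
    tell(5) @ H0 ⇒ log+=5
    H0 returns (0, (5))
    H1 returns (0, (5))
    H2 returns [(0, (5))]
    H3 returns [[(0, (5))]]
= [[(0, (5))], [(0, (5))], [(0, (5))]]

Answer: [[(0, (5))], [(0, (5))], [(0, (5))]]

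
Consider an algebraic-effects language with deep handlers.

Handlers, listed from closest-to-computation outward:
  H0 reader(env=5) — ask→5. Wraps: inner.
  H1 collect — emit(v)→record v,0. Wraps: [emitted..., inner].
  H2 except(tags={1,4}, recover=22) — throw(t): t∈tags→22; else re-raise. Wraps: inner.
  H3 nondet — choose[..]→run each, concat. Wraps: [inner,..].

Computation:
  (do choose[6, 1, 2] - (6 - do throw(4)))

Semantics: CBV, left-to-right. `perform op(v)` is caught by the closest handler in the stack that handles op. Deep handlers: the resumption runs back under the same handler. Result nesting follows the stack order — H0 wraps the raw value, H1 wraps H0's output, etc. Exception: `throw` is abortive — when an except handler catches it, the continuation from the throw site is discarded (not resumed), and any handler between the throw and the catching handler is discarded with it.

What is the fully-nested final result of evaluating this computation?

Step-by-step:
choose[6, 1, 2] @ H3
  branch[0] choose=6:
    throw(4) @ H2 caught ⇒ 22
    H3 returns [22]
  branch[1] choose=1:
    throw(4) @ H2 caught ⇒ 22
    H3 returns [22]
  branch[2] choose=2:
    throw(4) @ H2 caught ⇒ 22
    H3 returns [22]
= [22, 22, 22]

Answer: [22, 22, 22]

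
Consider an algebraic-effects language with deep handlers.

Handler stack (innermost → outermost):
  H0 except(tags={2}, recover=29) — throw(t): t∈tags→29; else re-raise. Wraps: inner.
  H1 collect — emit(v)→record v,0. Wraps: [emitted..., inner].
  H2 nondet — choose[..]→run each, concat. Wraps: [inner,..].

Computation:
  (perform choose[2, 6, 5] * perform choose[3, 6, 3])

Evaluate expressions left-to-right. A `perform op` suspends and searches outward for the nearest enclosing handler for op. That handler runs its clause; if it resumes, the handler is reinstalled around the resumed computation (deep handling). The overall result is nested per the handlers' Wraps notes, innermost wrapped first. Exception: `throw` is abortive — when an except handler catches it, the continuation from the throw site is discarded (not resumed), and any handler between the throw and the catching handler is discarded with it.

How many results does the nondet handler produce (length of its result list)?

Working:
choose[2, 6, 5] @ H2
  branch[0] choose=2:
    choose[3, 6, 3] @ H2
      branch[0] choose=3:
        H0 returns 6
        H1 returns [6]
        H2 returns [[6]]
      branch[1] choose=6:
        H0 returns 12
        H1 returns [12]
        H2 returns [[12]]
      branch[2] choose=3:
        H0 returns 6
        H1 returns [6]
        H2 returns [[6]]
  branch[1] choose=6:
    choose[3, 6, 3] @ H2
      branch[0] choose=3:
        H0 returns 18
        H1 returns [18]
        H2 returns [[18]]
      branch[1] choose=6:
        H0 returns 36
        H1 returns [36]
        H2 returns [[36]]
      branch[2] choose=3:
        H0 returns 18
        H1 returns [18]
        H2 returns [[18]]
  branch[2] choose=5:
    choose[3, 6, 3] @ H2
      branch[0] choose=3:
        H0 returns 15
        H1 returns [15]
        H2 returns [[15]]
      branch[1] choose=6:
        H0 returns 30
        H1 returns [30]
        H2 returns [[30]]
      branch[2] choose=3:
        H0 returns 15
        H1 returns [15]
        H2 returns [[15]]
= [[6], [12], [6], [18], [36], [18], [15], [30], [15]]

Answer: 9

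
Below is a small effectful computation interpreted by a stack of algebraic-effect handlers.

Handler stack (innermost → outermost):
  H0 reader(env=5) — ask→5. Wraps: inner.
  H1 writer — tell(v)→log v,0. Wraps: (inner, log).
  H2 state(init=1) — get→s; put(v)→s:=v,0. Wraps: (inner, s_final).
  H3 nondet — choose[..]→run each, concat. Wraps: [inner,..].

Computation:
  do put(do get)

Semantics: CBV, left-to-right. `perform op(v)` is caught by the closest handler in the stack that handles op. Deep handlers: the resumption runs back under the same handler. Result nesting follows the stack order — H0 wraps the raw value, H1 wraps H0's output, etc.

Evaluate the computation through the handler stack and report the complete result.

Evaluation trace:
get @ H2 ⇒ 1
put(1) @ H2 ⇒ s:=1
H0 returns 0
H1 returns (0, ())
H2 returns ((0, ()), 1)
H3 returns [((0, ()), 1)]
= [((0, ()), 1)]

Answer: [((0, ()), 1)]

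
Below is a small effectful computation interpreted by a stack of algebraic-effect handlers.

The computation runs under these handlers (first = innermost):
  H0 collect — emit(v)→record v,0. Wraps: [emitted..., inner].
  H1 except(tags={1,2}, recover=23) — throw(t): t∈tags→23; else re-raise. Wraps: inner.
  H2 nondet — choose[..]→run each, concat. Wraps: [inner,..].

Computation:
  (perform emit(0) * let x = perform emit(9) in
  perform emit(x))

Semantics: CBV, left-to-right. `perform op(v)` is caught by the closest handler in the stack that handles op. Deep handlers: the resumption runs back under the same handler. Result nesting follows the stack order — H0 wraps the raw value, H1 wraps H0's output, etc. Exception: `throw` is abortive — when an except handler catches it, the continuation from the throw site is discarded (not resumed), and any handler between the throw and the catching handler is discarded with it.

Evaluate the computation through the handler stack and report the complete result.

Evaluation trace:
emit(0) @ H0 ⇒ out+=0
emit(9) @ H0 ⇒ out+=9
emit(0) @ H0 ⇒ out+=0
H0 returns [0, 9, 0, 0]
H1 returns [0, 9, 0, 0]
H2 returns [[0, 9, 0, 0]]
= [[0, 9, 0, 0]]

Answer: [[0, 9, 0, 0]]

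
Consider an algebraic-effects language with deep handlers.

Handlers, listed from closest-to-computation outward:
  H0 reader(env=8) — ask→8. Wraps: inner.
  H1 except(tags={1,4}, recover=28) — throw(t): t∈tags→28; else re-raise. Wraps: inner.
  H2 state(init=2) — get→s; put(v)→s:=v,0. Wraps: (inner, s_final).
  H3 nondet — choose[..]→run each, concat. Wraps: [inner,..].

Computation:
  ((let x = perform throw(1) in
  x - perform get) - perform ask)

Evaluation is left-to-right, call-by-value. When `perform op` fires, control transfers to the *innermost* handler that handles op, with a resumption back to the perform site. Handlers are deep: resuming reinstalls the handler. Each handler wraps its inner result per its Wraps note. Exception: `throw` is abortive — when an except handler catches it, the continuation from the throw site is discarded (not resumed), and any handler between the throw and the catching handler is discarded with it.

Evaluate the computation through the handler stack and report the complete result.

Step-by-step:
throw(1) @ H1 caught ⇒ 28
H2 returns (28, 2)
H3 returns [(28, 2)]
= [(28, 2)]

Answer: [(28, 2)]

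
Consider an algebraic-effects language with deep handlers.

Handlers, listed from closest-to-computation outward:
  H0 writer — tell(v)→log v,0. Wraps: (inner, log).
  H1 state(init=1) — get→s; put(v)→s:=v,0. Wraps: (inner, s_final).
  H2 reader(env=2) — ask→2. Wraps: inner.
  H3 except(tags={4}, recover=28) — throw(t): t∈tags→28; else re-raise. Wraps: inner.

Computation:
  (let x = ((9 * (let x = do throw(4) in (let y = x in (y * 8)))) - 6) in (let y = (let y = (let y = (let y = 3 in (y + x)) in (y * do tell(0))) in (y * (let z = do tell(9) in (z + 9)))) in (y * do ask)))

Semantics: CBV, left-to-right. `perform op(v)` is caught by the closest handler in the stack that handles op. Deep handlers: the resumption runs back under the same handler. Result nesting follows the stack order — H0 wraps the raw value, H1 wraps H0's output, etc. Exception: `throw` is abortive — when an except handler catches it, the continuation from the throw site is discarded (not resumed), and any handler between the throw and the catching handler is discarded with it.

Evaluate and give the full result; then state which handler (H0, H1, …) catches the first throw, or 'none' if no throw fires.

Answer: 28 ; first throw caught by: H3

Step-by-step:
throw(4) @ H3 caught ⇒ 28
= 28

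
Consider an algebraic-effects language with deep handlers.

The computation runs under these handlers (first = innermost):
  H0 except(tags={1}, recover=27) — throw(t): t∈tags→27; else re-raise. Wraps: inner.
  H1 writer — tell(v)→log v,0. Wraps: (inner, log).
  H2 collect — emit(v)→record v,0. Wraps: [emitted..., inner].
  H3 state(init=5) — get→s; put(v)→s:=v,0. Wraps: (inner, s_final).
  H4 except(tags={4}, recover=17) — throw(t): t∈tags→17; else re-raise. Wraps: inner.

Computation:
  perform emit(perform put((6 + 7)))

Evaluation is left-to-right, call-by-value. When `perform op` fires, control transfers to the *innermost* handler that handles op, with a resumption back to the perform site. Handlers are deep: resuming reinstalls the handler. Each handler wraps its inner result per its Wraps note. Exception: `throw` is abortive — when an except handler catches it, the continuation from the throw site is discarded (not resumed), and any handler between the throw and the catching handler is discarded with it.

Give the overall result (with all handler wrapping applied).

Answer: ([0, (0, ())], 13)

Working:
put(13) @ H3 ⇒ s:=13
emit(0) @ H2 ⇒ out+=0
H0 returns 0
H1 returns (0, ())
H2 returns [0, (0, ())]
H3 returns ([0, (0, ())], 13)
H4 returns ([0, (0, ())], 13)
= ([0, (0, ())], 13)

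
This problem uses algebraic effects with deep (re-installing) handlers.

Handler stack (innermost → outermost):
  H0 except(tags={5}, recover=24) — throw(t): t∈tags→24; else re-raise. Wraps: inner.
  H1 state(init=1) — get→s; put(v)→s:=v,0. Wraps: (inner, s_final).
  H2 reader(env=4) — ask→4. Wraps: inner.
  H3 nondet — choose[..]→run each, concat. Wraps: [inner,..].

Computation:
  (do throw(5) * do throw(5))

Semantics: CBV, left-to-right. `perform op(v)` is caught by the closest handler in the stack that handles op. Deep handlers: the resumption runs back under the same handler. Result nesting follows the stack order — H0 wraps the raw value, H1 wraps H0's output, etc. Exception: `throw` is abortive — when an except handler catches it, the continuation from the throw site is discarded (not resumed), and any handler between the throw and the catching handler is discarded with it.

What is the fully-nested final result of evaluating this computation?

Evaluation trace:
throw(5) @ H0 caught ⇒ 24
H1 returns (24, 1)
H2 returns (24, 1)
H3 returns [(24, 1)]
= [(24, 1)]

Answer: [(24, 1)]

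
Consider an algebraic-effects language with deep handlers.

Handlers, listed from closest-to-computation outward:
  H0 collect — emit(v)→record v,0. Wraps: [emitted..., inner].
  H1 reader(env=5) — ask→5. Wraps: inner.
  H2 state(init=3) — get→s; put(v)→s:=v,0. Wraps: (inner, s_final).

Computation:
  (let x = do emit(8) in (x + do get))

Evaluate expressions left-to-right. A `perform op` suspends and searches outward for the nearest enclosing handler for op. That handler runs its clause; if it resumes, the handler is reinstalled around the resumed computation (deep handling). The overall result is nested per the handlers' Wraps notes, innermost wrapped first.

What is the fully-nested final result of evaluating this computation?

Answer: ([8, 3], 3)

Evaluation trace:
emit(8) @ H0 ⇒ out+=8
get @ H2 ⇒ 3
H0 returns [8, 3]
H1 returns [8, 3]
H2 returns ([8, 3], 3)
= ([8, 3], 3)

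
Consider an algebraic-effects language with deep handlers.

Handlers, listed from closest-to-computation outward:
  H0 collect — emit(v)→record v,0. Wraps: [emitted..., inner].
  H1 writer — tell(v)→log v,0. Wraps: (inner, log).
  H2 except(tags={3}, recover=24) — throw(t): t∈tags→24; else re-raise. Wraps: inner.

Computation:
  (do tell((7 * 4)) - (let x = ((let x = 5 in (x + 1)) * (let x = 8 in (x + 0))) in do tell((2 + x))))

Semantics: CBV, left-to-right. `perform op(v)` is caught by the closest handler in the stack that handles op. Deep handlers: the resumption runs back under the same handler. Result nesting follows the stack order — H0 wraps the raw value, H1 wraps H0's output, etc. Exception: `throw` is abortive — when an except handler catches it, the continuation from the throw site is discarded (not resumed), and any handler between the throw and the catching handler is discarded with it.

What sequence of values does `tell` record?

Working:
tell(28) @ H1 ⇒ log+=28
tell(50) @ H1 ⇒ log+=50
H0 returns [0]
H1 returns ([0], (28, 50))
H2 returns ([0], (28, 50))
= ([0], (28, 50))

Answer: (28, 50)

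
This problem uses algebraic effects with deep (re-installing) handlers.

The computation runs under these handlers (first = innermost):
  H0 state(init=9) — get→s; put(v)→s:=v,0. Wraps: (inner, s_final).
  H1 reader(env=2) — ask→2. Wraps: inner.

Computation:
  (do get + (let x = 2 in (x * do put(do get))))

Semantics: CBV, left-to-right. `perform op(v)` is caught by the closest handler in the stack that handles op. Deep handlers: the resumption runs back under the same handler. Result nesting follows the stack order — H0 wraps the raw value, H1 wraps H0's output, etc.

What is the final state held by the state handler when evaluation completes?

Answer: 9

Evaluation trace:
get @ H0 ⇒ 9
get @ H0 ⇒ 9
put(9) @ H0 ⇒ s:=9
H0 returns (9, 9)
H1 returns (9, 9)
= (9, 9)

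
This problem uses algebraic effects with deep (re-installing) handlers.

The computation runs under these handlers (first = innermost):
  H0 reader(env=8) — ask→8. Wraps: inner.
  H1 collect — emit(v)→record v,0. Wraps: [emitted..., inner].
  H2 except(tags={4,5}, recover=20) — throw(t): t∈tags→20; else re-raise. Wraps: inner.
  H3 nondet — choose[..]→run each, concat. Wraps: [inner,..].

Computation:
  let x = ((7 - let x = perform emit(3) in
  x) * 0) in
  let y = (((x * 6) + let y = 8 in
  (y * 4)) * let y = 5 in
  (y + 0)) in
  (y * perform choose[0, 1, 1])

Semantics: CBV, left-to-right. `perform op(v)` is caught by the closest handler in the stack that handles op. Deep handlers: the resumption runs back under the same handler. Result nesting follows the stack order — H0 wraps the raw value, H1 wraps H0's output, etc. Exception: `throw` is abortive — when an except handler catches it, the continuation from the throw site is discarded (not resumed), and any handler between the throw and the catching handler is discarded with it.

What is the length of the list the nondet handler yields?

Evaluation trace:
emit(3) @ H1 ⇒ out+=3
choose[0, 1, 1] @ H3
  branch[0] choose=0:
    H0 returns 0
    H1 returns [3, 0]
    H2 returns [3, 0]
    H3 returns [[3, 0]]
  branch[1] choose=1:
    H0 returns 160
    H1 returns [3, 160]
    H2 returns [3, 160]
    H3 returns [[3, 160]]
  branch[2] choose=1:
    H0 returns 160
    H1 returns [3, 160]
    H2 returns [3, 160]
    H3 returns [[3, 160]]
= [[3, 0], [3, 160], [3, 160]]

Answer: 3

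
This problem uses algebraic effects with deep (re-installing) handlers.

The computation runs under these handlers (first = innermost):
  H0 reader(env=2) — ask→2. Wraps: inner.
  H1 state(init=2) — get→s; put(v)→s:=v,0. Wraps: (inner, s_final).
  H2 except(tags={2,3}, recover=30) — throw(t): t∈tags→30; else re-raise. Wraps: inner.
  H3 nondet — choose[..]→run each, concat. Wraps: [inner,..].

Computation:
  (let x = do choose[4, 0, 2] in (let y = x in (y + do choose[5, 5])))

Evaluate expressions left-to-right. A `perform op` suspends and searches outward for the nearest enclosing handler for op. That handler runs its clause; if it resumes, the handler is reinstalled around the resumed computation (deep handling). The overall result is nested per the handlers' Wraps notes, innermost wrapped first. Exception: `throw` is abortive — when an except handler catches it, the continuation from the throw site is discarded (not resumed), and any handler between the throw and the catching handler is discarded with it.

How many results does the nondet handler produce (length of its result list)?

Answer: 6

Working:
choose[4, 0, 2] @ H3
  branch[0] choose=4:
    choose[5, 5] @ H3
      branch[0] choose=5:
        H0 returns 9
        H1 returns (9, 2)
        H2 returns (9, 2)
        H3 returns [(9, 2)]
      branch[1] choose=5:
        H0 returns 9
        H1 returns (9, 2)
        H2 returns (9, 2)
        H3 returns [(9, 2)]
  branch[1] choose=0:
    choose[5, 5] @ H3
      branch[0] choose=5:
        H0 returns 5
        H1 returns (5, 2)
        H2 returns (5, 2)
        H3 returns [(5, 2)]
      branch[1] choose=5:
        H0 returns 5
        H1 returns (5, 2)
        H2 returns (5, 2)
        H3 returns [(5, 2)]
  branch[2] choose=2:
    choose[5, 5] @ H3
      branch[0] choose=5:
        H0 returns 7
        H1 returns (7, 2)
        H2 returns (7, 2)
        H3 returns [(7, 2)]
      branch[1] choose=5:
        H0 returns 7
        H1 returns (7, 2)
        H2 returns (7, 2)
        H3 returns [(7, 2)]
= [(9, 2), (9, 2), (5, 2), (5, 2), (7, 2), (7, 2)]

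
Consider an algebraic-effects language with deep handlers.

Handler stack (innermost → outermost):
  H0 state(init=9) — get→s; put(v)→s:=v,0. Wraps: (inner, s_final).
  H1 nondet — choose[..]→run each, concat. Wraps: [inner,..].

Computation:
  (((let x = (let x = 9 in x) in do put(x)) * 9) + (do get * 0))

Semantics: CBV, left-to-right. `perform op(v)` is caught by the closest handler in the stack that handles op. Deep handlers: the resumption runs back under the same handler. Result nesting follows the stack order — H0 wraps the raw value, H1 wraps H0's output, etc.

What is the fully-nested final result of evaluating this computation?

Answer: [(0, 9)]

Evaluation trace:
put(9) @ H0 ⇒ s:=9
get @ H0 ⇒ 9
H0 returns (0, 9)
H1 returns [(0, 9)]
= [(0, 9)]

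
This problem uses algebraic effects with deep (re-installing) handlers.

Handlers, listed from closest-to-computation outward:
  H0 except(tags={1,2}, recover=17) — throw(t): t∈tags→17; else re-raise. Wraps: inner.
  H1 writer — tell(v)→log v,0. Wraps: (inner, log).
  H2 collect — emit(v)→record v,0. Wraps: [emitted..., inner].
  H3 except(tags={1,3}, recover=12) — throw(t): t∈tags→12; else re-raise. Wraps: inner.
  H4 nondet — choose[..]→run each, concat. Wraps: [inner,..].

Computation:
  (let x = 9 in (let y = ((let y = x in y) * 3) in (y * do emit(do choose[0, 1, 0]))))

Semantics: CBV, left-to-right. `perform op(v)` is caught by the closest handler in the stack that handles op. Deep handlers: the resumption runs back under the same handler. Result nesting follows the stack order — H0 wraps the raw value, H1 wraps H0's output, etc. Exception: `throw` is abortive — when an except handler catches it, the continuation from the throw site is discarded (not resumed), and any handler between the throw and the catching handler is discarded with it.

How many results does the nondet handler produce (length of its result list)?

Answer: 3

Evaluation trace:
choose[0, 1, 0] @ H4
  branch[0] choose=0:
    emit(0) @ H2 ⇒ out+=0
    H0 returns 0
    H1 returns (0, ())
    H2 returns [0, (0, ())]
    H3 returns [0, (0, ())]
    H4 returns [[0, (0, ())]]
  branch[1] choose=1:
    emit(1) @ H2 ⇒ out+=1
    H0 returns 0
    H1 returns (0, ())
    H2 returns [1, (0, ())]
    H3 returns [1, (0, ())]
    H4 returns [[1, (0, ())]]
  branch[2] choose=0:
    emit(0) @ H2 ⇒ out+=0
    H0 returns 0
    H1 returns (0, ())
    H2 returns [0, (0, ())]
    H3 returns [0, (0, ())]
    H4 returns [[0, (0, ())]]
= [[0, (0, ())], [1, (0, ())], [0, (0, ())]]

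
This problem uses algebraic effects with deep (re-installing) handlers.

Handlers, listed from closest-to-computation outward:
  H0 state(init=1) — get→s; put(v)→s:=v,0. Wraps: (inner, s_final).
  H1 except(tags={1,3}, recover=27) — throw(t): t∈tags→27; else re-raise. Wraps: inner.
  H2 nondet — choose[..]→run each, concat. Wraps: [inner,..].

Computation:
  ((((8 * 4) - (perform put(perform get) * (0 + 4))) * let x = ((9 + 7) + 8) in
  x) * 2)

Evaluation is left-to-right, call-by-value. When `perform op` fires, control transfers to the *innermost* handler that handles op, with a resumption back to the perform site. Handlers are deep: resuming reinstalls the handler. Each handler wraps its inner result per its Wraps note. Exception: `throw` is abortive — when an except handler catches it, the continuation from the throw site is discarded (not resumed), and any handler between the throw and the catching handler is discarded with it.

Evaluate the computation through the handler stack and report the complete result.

Answer: [(1536, 1)]

Evaluation trace:
get @ H0 ⇒ 1
put(1) @ H0 ⇒ s:=1
H0 returns (1536, 1)
H1 returns (1536, 1)
H2 returns [(1536, 1)]
= [(1536, 1)]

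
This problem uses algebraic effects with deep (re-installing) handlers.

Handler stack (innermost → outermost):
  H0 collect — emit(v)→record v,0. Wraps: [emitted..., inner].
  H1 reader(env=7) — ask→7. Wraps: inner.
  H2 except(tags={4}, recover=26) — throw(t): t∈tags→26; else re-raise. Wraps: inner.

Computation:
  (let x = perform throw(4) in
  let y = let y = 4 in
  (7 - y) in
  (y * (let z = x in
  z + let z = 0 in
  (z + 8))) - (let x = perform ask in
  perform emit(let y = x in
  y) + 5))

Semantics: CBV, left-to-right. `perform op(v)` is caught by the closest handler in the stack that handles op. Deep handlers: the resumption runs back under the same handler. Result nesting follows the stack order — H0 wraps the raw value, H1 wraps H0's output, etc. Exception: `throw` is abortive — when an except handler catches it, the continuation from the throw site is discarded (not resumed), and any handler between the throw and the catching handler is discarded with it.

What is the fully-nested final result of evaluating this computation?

Evaluation trace:
throw(4) @ H2 caught ⇒ 26
= 26

Answer: 26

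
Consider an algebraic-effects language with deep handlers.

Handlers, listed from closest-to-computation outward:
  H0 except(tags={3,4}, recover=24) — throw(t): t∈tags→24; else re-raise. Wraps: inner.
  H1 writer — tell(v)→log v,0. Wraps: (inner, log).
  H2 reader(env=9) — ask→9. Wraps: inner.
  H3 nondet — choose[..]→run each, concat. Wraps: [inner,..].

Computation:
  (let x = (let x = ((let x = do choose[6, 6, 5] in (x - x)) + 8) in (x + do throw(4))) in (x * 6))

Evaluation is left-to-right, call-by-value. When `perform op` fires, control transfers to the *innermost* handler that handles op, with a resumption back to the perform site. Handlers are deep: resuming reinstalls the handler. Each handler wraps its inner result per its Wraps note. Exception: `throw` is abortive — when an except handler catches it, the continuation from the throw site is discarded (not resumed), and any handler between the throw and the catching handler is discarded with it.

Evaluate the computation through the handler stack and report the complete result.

Working:
choose[6, 6, 5] @ H3
  branch[0] choose=6:
    throw(4) @ H0 caught ⇒ 24
    H1 returns (24, ())
    H2 returns (24, ())
    H3 returns [(24, ())]
  branch[1] choose=6:
    throw(4) @ H0 caught ⇒ 24
    H1 returns (24, ())
    H2 returns (24, ())
    H3 returns [(24, ())]
  branch[2] choose=5:
    throw(4) @ H0 caught ⇒ 24
    H1 returns (24, ())
    H2 returns (24, ())
    H3 returns [(24, ())]
= [(24, ()), (24, ()), (24, ())]

Answer: [(24, ()), (24, ()), (24, ())]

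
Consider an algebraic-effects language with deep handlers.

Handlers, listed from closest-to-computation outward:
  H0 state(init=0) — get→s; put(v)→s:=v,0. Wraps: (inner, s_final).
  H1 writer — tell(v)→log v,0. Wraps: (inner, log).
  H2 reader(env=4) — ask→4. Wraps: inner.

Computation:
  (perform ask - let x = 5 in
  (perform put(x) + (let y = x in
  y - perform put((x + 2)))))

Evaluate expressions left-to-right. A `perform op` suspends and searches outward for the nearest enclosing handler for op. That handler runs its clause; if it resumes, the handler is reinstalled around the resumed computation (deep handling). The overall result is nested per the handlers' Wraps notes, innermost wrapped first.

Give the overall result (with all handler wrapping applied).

Evaluation trace:
ask @ H2 ⇒ 4
put(5) @ H0 ⇒ s:=5
put(7) @ H0 ⇒ s:=7
H0 returns (-1, 7)
H1 returns ((-1, 7), ())
H2 returns ((-1, 7), ())
= ((-1, 7), ())

Answer: ((-1, 7), ())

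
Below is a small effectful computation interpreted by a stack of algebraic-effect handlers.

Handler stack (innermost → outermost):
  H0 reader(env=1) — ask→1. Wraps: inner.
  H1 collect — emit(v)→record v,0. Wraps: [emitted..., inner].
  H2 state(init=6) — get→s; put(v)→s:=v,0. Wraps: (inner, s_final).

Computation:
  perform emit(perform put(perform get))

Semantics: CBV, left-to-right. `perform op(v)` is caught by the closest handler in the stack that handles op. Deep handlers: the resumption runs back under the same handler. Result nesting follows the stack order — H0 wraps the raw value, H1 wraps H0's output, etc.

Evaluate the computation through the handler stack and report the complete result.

Working:
get @ H2 ⇒ 6
put(6) @ H2 ⇒ s:=6
emit(0) @ H1 ⇒ out+=0
H0 returns 0
H1 returns [0, 0]
H2 returns ([0, 0], 6)
= ([0, 0], 6)

Answer: ([0, 0], 6)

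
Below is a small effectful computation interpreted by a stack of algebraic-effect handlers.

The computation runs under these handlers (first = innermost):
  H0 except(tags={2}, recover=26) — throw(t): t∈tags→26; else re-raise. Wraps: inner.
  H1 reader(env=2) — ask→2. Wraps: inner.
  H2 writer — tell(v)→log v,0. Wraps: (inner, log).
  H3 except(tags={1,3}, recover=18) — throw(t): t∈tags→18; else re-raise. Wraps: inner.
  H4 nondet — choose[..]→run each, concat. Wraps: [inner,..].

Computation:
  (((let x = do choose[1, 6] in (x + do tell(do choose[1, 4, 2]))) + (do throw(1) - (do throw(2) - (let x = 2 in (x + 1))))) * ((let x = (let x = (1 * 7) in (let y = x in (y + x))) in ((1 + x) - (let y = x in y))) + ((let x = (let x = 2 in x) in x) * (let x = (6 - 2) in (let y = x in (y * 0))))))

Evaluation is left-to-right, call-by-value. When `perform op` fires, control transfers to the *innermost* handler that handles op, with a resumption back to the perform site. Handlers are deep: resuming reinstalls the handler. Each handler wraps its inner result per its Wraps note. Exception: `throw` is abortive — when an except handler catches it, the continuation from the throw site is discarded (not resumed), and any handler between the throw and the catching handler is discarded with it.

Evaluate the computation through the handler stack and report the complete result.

Answer: [18, 18, 18, 18, 18, 18]

Working:
choose[1, 6] @ H4
  branch[0] choose=1:
    choose[1, 4, 2] @ H4
      branch[0] choose=1:
        tell(1) @ H2 ⇒ log+=1
        throw(1) @ H0 re-raised
        throw(1) @ H3 caught ⇒ 18
        H4 returns [18]
      branch[1] choose=4:
        tell(4) @ H2 ⇒ log+=4
        throw(1) @ H0 re-raised
        throw(1) @ H3 caught ⇒ 18
        H4 returns [18]
      branch[2] choose=2:
        tell(2) @ H2 ⇒ log+=2
        throw(1) @ H0 re-raised
        throw(1) @ H3 caught ⇒ 18
        H4 returns [18]
  branch[1] choose=6:
    choose[1, 4, 2] @ H4
      branch[0] choose=1:
        tell(1) @ H2 ⇒ log+=1
        throw(1) @ H0 re-raised
        throw(1) @ H3 caught ⇒ 18
        H4 returns [18]
      branch[1] choose=4:
        tell(4) @ H2 ⇒ log+=4
        throw(1) @ H0 re-raised
        throw(1) @ H3 caught ⇒ 18
        H4 returns [18]
      branch[2] choose=2:
        tell(2) @ H2 ⇒ log+=2
        throw(1) @ H0 re-raised
        throw(1) @ H3 caught ⇒ 18
        H4 returns [18]
= [18, 18, 18, 18, 18, 18]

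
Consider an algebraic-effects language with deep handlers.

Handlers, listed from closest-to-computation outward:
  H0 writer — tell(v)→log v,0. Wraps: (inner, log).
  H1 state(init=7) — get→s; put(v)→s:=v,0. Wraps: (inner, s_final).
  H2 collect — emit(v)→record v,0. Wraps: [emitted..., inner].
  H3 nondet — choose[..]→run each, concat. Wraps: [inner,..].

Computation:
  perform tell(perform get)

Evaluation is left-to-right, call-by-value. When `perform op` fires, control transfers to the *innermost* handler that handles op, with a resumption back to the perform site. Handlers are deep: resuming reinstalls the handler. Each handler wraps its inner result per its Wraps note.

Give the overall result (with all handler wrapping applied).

Answer: [[((0, (7)), 7)]]

Step-by-step:
get @ H1 ⇒ 7
tell(7) @ H0 ⇒ log+=7
H0 returns (0, (7))
H1 returns ((0, (7)), 7)
H2 returns [((0, (7)), 7)]
H3 returns [[((0, (7)), 7)]]
= [[((0, (7)), 7)]]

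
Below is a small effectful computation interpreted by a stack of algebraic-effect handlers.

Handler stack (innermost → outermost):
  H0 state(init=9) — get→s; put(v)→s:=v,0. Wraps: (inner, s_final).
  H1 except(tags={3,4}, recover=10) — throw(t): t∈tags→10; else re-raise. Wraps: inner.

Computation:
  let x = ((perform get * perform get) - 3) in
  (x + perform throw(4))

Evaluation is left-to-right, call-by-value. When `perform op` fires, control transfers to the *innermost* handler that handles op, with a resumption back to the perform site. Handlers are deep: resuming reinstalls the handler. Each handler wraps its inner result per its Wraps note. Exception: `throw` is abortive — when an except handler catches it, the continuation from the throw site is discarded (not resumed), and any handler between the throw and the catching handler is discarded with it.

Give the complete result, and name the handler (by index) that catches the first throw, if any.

Step-by-step:
get @ H0 ⇒ 9
get @ H0 ⇒ 9
throw(4) @ H1 caught ⇒ 10
= 10

Answer: 10 ; first throw caught by: H1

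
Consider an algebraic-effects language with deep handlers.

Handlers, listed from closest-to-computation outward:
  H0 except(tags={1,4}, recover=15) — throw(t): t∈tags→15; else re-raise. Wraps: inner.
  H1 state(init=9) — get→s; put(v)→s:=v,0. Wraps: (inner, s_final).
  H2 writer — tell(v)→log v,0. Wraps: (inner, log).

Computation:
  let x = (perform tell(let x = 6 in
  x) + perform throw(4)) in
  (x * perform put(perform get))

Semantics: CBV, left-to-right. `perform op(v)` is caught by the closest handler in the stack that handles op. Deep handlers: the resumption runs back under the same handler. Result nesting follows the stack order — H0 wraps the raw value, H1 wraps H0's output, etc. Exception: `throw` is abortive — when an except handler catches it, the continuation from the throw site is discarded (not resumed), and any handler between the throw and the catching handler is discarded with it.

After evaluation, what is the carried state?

Answer: 9

Step-by-step:
tell(6) @ H2 ⇒ log+=6
throw(4) @ H0 caught ⇒ 15
H1 returns (15, 9)
H2 returns ((15, 9), (6))
= ((15, 9), (6))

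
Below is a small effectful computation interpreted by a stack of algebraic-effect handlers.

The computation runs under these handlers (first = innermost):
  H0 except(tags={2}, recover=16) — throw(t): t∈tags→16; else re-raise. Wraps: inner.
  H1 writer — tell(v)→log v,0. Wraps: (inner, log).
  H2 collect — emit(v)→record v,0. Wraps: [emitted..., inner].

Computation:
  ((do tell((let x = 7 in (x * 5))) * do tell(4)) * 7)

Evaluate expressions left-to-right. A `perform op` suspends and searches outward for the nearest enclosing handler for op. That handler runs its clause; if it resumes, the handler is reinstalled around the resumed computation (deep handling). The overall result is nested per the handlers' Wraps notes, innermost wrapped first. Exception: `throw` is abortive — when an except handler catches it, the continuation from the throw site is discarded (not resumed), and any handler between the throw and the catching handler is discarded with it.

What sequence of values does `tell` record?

Working:
tell(35) @ H1 ⇒ log+=35
tell(4) @ H1 ⇒ log+=4
H0 returns 0
H1 returns (0, (35, 4))
H2 returns [(0, (35, 4))]
= [(0, (35, 4))]

Answer: (35, 4)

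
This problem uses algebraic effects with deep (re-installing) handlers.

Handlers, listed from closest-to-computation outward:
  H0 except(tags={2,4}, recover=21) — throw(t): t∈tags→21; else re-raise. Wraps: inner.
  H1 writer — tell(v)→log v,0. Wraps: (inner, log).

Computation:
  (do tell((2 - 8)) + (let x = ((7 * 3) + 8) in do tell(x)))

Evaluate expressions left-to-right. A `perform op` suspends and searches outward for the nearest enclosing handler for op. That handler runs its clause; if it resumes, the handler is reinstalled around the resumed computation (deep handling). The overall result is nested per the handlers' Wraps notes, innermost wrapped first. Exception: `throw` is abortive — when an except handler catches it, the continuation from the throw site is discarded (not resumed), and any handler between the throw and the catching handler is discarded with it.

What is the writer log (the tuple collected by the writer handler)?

Evaluation trace:
tell(-6) @ H1 ⇒ log+=-6
tell(29) @ H1 ⇒ log+=29
H0 returns 0
H1 returns (0, (-6, 29))
= (0, (-6, 29))

Answer: (-6, 29)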